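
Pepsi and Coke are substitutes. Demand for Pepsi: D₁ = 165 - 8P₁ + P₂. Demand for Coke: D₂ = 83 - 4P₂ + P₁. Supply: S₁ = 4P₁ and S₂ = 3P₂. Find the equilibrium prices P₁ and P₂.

Market 1: 165 - 8P₁ + P₂ = 4P₁ → 12P₁ - P₂ = 165.
Market 2: 7P₂ - P₁ = 83.
Eliminating P₂: 7×(1) + 1×(2) gives 83P₁ = 1238, so P₁ = 1238/83.
Back-substitute into (2): P₂ = (83 + 1×1238/83) / 7 = 1161/83.

P₁ = 1238/83, P₂ = 1161/83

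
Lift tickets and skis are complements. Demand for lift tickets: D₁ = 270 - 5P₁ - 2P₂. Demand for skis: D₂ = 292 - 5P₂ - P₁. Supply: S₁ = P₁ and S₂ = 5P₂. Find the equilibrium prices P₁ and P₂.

Market 1: 270 - 5P₁ - 2P₂ = P₁ → 6P₁ + 2P₂ = 270.
Market 2: 10P₂ + P₁ = 292.
Eliminating P₂: 10×(1) − 2×(2) gives 58P₁ = 2116, so P₁ = 1058/29.
Back-substitute into (2): P₂ = (292 − 1×1058/29) / 10 = 741/29.

P₁ = 1058/29, P₂ = 741/29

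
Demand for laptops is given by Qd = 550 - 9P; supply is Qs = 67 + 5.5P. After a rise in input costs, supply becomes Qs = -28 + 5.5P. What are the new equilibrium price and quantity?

P' = 1156/29, Q' = 5546/29

Original equilibrium: P* = 966/29, Q* = 7256/29.
New equilibrium: 550 - 9P = -28 + 5.5P, so 578 = 14.5P and P' = 1156/29; Q' = 550 − 9(1156/29) = 5546/29.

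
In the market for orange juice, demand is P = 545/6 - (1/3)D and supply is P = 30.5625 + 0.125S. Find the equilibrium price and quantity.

P* = 47, Q* = 131.5

Set the two price expressions equal: 545/6 - (1/3)Q = 30.5625 + 0.125Q.
2893/48 = (11/24)Q, so Q* = 131.5.
P* = 545/6 − (1/3)(131.5) = 47.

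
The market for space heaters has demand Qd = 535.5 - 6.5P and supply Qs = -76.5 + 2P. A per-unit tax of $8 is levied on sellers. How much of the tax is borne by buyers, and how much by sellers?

Buyers bear 32/17, sellers bear 104/17

Pre-tax equilibrium: P* = 72, Q* = 67.5.
Tax on sellers shifts supply to Qs = -76.5 + 2(P − 8) = -92.5 + 2P.
535.5 - 6.5P = -92.5 + 2P gives buyer price Pb = 1256/17; sellers receive Ps = 1256/17 − 8 = 1120/17.
New quantity: Q = 535.5 − 6.5(1256/17) = 1879/34.
Buyer burden = 1256/17 − 72 = 32/17; seller burden = 72 − 1120/17 = 104/17.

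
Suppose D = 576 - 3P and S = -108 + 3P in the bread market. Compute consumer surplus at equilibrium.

Equilibrium: 576 - 3P = -108 + 3P gives P* = 114, Q* = 234.
Demand choke price (D = 0): P = 192.
CS = ½(192 − 114)(234) = 9126.

Consumer surplus = 9126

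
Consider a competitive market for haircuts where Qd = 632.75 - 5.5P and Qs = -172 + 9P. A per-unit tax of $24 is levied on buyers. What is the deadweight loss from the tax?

Pre-tax equilibrium: P* = 55.5, Q* = 327.5.
Tax on buyers shifts demand to Qd = 632.75 − 5.5(P + 24) = 500.75 - 5.5P.
500.75 - 5.5P = -172 + 9P gives seller price Ps = 2691/58; buyers pay Pb = 2691/58 + 24 = 4083/58.
New quantity: Q = 632.75 − 5.5(4083/58) = 14243/58.
DWL = ½ × 24 × (327.5 − 14243/58) = 28512/29.

Deadweight loss = 28512/29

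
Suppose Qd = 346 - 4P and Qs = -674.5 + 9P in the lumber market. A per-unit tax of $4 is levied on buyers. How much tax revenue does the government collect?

Tax revenue = 1088/13

Pre-tax equilibrium: P* = 78.5, Q* = 32.
Tax on buyers shifts demand to Qd = 346 − 4(P + 4) = 330 - 4P.
330 - 4P = -674.5 + 9P gives seller price Ps = 2009/26; buyers pay Pb = 2009/26 + 4 = 2113/26.
New quantity: Q = 346 − 4(2113/26) = 272/13.
Revenue = 4 × 272/13 = 1088/13.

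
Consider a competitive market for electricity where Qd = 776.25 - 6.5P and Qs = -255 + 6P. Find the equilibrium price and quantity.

Set Qd = Qs: 776.25 - 6.5P = -255 + 6P.
1031.25 = 12.5P, so P* = 82.5.
Q* = 776.25 − 6.5(82.5) = 240.

P* = 82.5, Q* = 240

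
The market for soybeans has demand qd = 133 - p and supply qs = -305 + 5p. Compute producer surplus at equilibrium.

Equilibrium: 133 - p = -305 + 5p gives p* = 73, q* = 60.
Supply starts at p = 61 (where qs = 0).
PS = ½(73 − 61)(60) = 360.

Producer surplus = 360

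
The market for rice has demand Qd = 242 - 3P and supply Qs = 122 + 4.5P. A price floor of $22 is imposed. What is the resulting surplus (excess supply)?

Equilibrium price would be P* = 16, so the floor at 22 binds.
At P = 22: Qd = 176, Qs = 221.
Surplus = 221 − 176 = 45.

Surplus = 45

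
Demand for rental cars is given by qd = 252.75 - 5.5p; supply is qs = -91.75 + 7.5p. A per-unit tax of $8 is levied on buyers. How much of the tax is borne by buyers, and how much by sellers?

Pre-tax equilibrium: p* = 26.5, q* = 107.
Tax on buyers shifts demand to qd = 252.75 − 5.5(p + 8) = 208.75 - 5.5p.
208.75 - 5.5p = -91.75 + 7.5p gives seller price ps = 601/26; buyers pay pb = 601/26 + 8 = 809/26.
New quantity: q = 252.75 − 5.5(809/26) = 1061/13.
Buyer burden = 809/26 − 26.5 = 60/13; seller burden = 26.5 − 601/26 = 44/13.

Buyers bear 60/13, sellers bear 44/13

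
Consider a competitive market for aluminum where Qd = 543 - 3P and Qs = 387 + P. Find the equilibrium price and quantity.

P* = 39, Q* = 426

Set Qd = Qs: 543 - 3P = 387 + P.
156 = 4P, so P* = 39.
Q* = 543 − 3(39) = 426.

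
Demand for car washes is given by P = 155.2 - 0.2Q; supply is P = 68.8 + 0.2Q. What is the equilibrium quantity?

Set the two price expressions equal: 155.2 - 0.2Q = 68.8 + 0.2Q.
86.4 = 0.4Q, so Q* = 216.
P* = 155.2 − (0.2)(216) = 112.

Q* = 216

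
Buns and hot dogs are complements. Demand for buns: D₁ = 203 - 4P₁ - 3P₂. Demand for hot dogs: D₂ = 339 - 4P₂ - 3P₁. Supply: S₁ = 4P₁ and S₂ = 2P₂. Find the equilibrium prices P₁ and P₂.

P₁ = 67/13, P₂ = 701/13

Market 1: 203 - 4P₁ - 3P₂ = 4P₁ → 8P₁ + 3P₂ = 203.
Market 2: 6P₂ + 3P₁ = 339.
Eliminating P₂: 6×(1) − 3×(2) gives 39P₁ = 201, so P₁ = 67/13.
Back-substitute into (2): P₂ = (339 − 3×67/13) / 6 = 701/13.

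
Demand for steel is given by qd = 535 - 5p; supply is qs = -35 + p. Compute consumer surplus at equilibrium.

Equilibrium: 535 - 5p = -35 + p gives p* = 95, q* = 60.
Demand choke price (qd = 0): p = 107.
CS = ½(107 − 95)(60) = 360.

Consumer surplus = 360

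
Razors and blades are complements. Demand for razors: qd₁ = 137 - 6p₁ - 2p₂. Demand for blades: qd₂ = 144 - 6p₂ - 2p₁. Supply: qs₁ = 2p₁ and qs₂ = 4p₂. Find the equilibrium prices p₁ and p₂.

p₁ = 541/38, p₂ = 439/38

Market 1: 137 - 6p₁ - 2p₂ = 2p₁ → 8p₁ + 2p₂ = 137.
Market 2: 10p₂ + 2p₁ = 144.
Eliminating p₂: 10×(1) − 2×(2) gives 76p₁ = 1082, so p₁ = 541/38.
Back-substitute into (2): p₂ = (144 − 2×541/38) / 10 = 439/38.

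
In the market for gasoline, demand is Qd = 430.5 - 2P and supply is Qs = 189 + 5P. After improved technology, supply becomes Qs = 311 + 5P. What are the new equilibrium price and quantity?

Original equilibrium: P* = 34.5, Q* = 361.5.
New equilibrium: 430.5 - 2P = 311 + 5P, so 119.5 = 7P and P' = 239/14; Q' = 430.5 − 2(239/14) = 5549/14.

P' = 239/14, Q' = 5549/14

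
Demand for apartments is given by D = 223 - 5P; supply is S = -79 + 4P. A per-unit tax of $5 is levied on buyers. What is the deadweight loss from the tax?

Pre-tax equilibrium: P* = 302/9, Q* = 497/9.
Tax on buyers shifts demand to D = 223 − 5(P + 5) = 198 - 5P.
198 - 5P = -79 + 4P gives seller price Ps = 277/9; buyers pay Pb = 277/9 + 5 = 322/9.
New quantity: Q = 223 − 5(322/9) = 397/9.
DWL = ½ × 5 × (497/9 − 397/9) = 250/9.

Deadweight loss = 250/9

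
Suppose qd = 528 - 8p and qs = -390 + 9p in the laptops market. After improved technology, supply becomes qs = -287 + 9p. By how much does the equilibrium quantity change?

Original equilibrium: p* = 54, q* = 96.
New equilibrium: 528 - 8p = -287 + 9p, so 815 = 17p and p' = 815/17; q' = 528 − 8(815/17) = 2456/17.
Change in quantity: 2456/17 − 96 = 824/17.

Δq = 824/17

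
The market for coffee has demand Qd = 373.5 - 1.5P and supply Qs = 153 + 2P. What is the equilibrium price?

Set Qd = Qs: 373.5 - 1.5P = 153 + 2P.
220.5 = 3.5P, so P* = 63.
Q* = 373.5 − 1.5(63) = 279.

P* = 63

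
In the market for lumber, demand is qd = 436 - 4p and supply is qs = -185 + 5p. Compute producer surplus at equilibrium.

Producer surplus = 2560

Equilibrium: 436 - 4p = -185 + 5p gives p* = 69, q* = 160.
Supply starts at p = 37 (where qs = 0).
PS = ½(69 − 37)(160) = 2560.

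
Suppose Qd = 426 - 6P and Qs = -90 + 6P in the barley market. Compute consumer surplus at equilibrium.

Consumer surplus = 2352

Equilibrium: 426 - 6P = -90 + 6P gives P* = 43, Q* = 168.
Demand choke price (Qd = 0): P = 71.
CS = ½(71 − 43)(168) = 2352.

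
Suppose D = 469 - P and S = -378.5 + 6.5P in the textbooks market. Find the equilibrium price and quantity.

P* = 113, Q* = 356

Set D = S: 469 - P = -378.5 + 6.5P.
847.5 = 7.5P, so P* = 113.
Q* = 469 − 1(113) = 356.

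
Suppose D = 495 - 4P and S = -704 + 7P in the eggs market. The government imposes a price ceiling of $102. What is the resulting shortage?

Equilibrium price would be P* = 109, so the ceiling at 102 binds.
At P = 102: D = 495 − 4(102) = 87, S = -704 + 7(102) = 10.
Shortage = 87 − 10 = 77.

Shortage = 77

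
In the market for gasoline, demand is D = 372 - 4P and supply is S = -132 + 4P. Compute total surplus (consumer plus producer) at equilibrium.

Equilibrium: 372 - 4P = -132 + 4P gives P* = 63, Q* = 120.
Demand choke price: P = 93; supply starts at P = 33.
CS = ½(93 − 63)(120) = 1800; PS = ½(63 − 33)(120) = 1800.

Total surplus = 3600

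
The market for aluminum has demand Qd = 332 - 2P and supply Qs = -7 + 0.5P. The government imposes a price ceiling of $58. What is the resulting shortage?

Equilibrium price would be P* = 135.6, so the ceiling at 58 binds.
At P = 58: Qd = 332 − 2(58) = 216, Qs = -7 + 0.5(58) = 22.
Shortage = 216 − 22 = 194.

Shortage = 194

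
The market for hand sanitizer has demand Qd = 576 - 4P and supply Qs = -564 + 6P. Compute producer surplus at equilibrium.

Equilibrium: 576 - 4P = -564 + 6P gives P* = 114, Q* = 120.
Supply starts at P = 94 (where Qs = 0).
PS = ½(114 − 94)(120) = 1200.

Producer surplus = 1200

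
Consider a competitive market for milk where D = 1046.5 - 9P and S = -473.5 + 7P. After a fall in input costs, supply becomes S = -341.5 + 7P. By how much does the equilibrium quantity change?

Original equilibrium: P* = 95, Q* = 191.5.
New equilibrium: 1046.5 - 9P = -341.5 + 7P, so 1388 = 16P and P' = 86.75; Q' = 1046.5 − 9(86.75) = 265.75.
Change in quantity: 265.75 − 191.5 = 74.25.

ΔQ = 74.25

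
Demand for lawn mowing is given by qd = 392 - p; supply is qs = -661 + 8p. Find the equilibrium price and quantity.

p* = 117, q* = 275

Set qd = qs: 392 - p = -661 + 8p.
1053 = 9p, so p* = 117.
q* = 392 − 1(117) = 275.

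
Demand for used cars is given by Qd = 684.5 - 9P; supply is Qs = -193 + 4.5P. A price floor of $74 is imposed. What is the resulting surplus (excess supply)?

Surplus = 121.5

Equilibrium price would be P* = 65, so the floor at 74 binds.
At P = 74: Qd = 18.5, Qs = 140.
Surplus = 140 − 18.5 = 121.5.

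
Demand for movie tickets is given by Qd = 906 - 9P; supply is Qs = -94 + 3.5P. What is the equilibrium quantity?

Q* = 186

Set Qd = Qs: 906 - 9P = -94 + 3.5P.
1000 = 12.5P, so P* = 80.
Q* = 906 − 9(80) = 186.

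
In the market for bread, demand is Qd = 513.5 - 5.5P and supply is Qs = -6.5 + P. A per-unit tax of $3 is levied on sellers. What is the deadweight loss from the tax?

Pre-tax equilibrium: P* = 80, Q* = 73.5.
Tax on sellers shifts supply to Qs = -6.5 + 1(P − 3) = -9.5 + P.
513.5 - 5.5P = -9.5 + P gives buyer price Pb = 1046/13; sellers receive Ps = 1046/13 − 3 = 1007/13.
New quantity: Q = 513.5 − 5.5(1046/13) = 1845/26.
DWL = ½ × 3 × (73.5 − 1845/26) = 99/26.

Deadweight loss = 99/26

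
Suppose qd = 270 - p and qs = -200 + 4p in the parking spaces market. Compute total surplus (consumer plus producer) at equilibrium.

Equilibrium: 270 - p = -200 + 4p gives p* = 94, q* = 176.
Demand choke price: p = 270; supply starts at p = 50.
CS = ½(270 − 94)(176) = 15488; PS = ½(94 − 50)(176) = 3872.

Total surplus = 19360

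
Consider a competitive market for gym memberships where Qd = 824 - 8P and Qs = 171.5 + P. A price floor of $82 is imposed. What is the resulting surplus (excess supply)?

Surplus = 85.5

Equilibrium price would be P* = 72.5, so the floor at 82 binds.
At P = 82: Qd = 168, Qs = 253.5.
Surplus = 253.5 − 168 = 85.5.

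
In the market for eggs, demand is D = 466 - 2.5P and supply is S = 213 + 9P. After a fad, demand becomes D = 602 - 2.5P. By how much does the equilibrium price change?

ΔP = 272/23

Original equilibrium: P* = 22, Q* = 411.
New equilibrium: 602 - 2.5P = 213 + 9P, so 389 = 11.5P and P' = 778/23; Q' = 602 − 2.5(778/23) = 11901/23.
Change in price: 778/23 − 22 = 272/23.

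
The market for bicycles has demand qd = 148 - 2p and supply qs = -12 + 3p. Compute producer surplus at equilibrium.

Producer surplus = 1176

Equilibrium: 148 - 2p = -12 + 3p gives p* = 32, q* = 84.
Supply starts at p = 4 (where qs = 0).
PS = ½(32 − 4)(84) = 1176.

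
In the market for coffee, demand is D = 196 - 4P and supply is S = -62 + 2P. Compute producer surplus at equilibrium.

Equilibrium: 196 - 4P = -62 + 2P gives P* = 43, Q* = 24.
Supply starts at P = 31 (where S = 0).
PS = ½(43 − 31)(24) = 144.

Producer surplus = 144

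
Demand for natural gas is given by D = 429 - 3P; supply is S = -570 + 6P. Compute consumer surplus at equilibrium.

Consumer surplus = 1536

Equilibrium: 429 - 3P = -570 + 6P gives P* = 111, Q* = 96.
Demand choke price (D = 0): P = 143.
CS = ½(143 − 111)(96) = 1536.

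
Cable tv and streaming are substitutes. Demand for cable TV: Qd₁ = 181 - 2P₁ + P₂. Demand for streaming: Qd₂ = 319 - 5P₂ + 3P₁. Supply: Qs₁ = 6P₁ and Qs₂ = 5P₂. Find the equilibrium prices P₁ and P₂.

Market 1: 181 - 2P₁ + P₂ = 6P₁ → 8P₁ - P₂ = 181.
Market 2: 10P₂ - 3P₁ = 319.
Eliminating P₂: 10×(1) + 1×(2) gives 77P₁ = 2129, so P₁ = 2129/77.
Back-substitute into (2): P₂ = (319 + 3×2129/77) / 10 = 3095/77.

P₁ = 2129/77, P₂ = 3095/77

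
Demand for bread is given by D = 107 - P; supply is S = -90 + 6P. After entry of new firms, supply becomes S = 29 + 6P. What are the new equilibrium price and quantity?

P' = 78/7, Q' = 671/7

Original equilibrium: P* = 197/7, Q* = 552/7.
New equilibrium: 107 - P = 29 + 6P, so 78 = 7P and P' = 78/7; Q' = 107 − 1(78/7) = 671/7.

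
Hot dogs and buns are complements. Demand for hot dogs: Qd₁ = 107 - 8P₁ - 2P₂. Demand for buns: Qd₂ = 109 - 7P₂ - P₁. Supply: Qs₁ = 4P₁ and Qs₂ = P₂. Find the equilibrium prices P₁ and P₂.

P₁ = 319/47, P₂ = 1201/94

Market 1: 107 - 8P₁ - 2P₂ = 4P₁ → 12P₁ + 2P₂ = 107.
Market 2: 8P₂ + P₁ = 109.
Eliminating P₂: 8×(1) − 2×(2) gives 94P₁ = 638, so P₁ = 319/47.
Back-substitute into (2): P₂ = (109 − 1×319/47) / 8 = 1201/94.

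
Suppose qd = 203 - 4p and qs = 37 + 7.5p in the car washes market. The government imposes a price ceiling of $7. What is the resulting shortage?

Shortage = 85.5

Equilibrium price would be p* = 332/23, so the ceiling at 7 binds.
At p = 7: qd = 203 − 4(7) = 175, qs = 37 + 7.5(7) = 89.5.
Shortage = 175 − 89.5 = 85.5.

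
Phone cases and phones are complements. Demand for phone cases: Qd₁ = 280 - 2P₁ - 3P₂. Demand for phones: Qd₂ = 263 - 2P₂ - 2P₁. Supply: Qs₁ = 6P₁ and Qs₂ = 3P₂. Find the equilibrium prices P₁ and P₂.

P₁ = 611/34, P₂ = 772/17

Market 1: 280 - 2P₁ - 3P₂ = 6P₁ → 8P₁ + 3P₂ = 280.
Market 2: 5P₂ + 2P₁ = 263.
Eliminating P₂: 5×(1) − 3×(2) gives 34P₁ = 611, so P₁ = 611/34.
Back-substitute into (2): P₂ = (263 − 2×611/34) / 5 = 772/17.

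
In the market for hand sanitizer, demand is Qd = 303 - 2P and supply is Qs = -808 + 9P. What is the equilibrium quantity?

Q* = 101

Set Qd = Qs: 303 - 2P = -808 + 9P.
1111 = 11P, so P* = 101.
Q* = 303 − 2(101) = 101.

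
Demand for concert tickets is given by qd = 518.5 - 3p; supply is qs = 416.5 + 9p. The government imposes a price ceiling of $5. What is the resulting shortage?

Shortage = 42

Equilibrium price would be p* = 8.5, so the ceiling at 5 binds.
At p = 5: qd = 518.5 − 3(5) = 503.5, qs = 416.5 + 9(5) = 461.5.
Shortage = 503.5 − 461.5 = 42.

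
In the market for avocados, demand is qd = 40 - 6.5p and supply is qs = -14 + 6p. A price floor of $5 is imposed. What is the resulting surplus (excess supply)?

Surplus = 8.5

Equilibrium price would be p* = 4.32, so the floor at 5 binds.
At p = 5: qd = 7.5, qs = 16.
Surplus = 16 − 7.5 = 8.5.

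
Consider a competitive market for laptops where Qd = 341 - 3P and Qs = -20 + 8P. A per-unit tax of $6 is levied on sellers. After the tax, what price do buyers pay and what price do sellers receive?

Pre-tax equilibrium: P* = 361/11, Q* = 2668/11.
Tax on sellers shifts supply to Qs = -20 + 8(P − 6) = -68 + 8P.
341 - 3P = -68 + 8P gives buyer price Pb = 409/11; sellers receive Ps = 409/11 − 6 = 343/11.
New quantity: Q = 341 − 3(409/11) = 2524/11.

Buyers pay 409/11, sellers receive 343/11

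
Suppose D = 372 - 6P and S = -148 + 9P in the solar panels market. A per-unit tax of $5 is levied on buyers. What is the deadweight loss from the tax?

Pre-tax equilibrium: P* = 104/3, Q* = 164.
Tax on buyers shifts demand to D = 372 − 6(P + 5) = 342 - 6P.
342 - 6P = -148 + 9P gives seller price Ps = 98/3; buyers pay Pb = 98/3 + 5 = 113/3.
New quantity: Q = 372 − 6(113/3) = 146.
DWL = ½ × 5 × (164 − 146) = 45.

Deadweight loss = 45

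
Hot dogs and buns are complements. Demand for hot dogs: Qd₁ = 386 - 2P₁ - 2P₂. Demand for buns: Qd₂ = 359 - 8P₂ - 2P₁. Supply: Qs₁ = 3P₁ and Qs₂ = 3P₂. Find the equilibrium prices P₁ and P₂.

P₁ = 1176/17, P₂ = 341/17

Market 1: 386 - 2P₁ - 2P₂ = 3P₁ → 5P₁ + 2P₂ = 386.
Market 2: 11P₂ + 2P₁ = 359.
Eliminating P₂: 11×(1) − 2×(2) gives 51P₁ = 3528, so P₁ = 1176/17.
Back-substitute into (2): P₂ = (359 − 2×1176/17) / 11 = 341/17.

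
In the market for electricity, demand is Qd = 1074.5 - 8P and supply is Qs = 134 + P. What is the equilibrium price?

P* = 104.5

Set Qd = Qs: 1074.5 - 8P = 134 + P.
940.5 = 9P, so P* = 104.5.
Q* = 1074.5 − 8(104.5) = 238.5.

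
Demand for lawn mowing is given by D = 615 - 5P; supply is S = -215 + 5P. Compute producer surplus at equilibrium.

Equilibrium: 615 - 5P = -215 + 5P gives P* = 83, Q* = 200.
Supply starts at P = 43 (where S = 0).
PS = ½(83 − 43)(200) = 4000.

Producer surplus = 4000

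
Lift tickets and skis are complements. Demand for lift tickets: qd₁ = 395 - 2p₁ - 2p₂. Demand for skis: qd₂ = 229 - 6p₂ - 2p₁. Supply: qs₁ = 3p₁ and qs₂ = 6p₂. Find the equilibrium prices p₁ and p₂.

p₁ = 2141/28, p₂ = 355/56

Market 1: 395 - 2p₁ - 2p₂ = 3p₁ → 5p₁ + 2p₂ = 395.
Market 2: 12p₂ + 2p₁ = 229.
Eliminating p₂: 12×(1) − 2×(2) gives 56p₁ = 4282, so p₁ = 2141/28.
Back-substitute into (2): p₂ = (229 − 2×2141/28) / 12 = 355/56.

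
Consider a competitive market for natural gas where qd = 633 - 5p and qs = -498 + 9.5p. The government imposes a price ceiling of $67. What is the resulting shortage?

Equilibrium price would be p* = 78, so the ceiling at 67 binds.
At p = 67: qd = 633 − 5(67) = 298, qs = -498 + 9.5(67) = 138.5.
Shortage = 298 − 138.5 = 159.5.

Shortage = 159.5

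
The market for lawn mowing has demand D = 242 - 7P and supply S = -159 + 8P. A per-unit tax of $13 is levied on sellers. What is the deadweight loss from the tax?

Pre-tax equilibrium: P* = 401/15, Q* = 823/15.
Tax on sellers shifts supply to S = -159 + 8(P − 13) = -263 + 8P.
242 - 7P = -263 + 8P gives buyer price Pb = 101/3; sellers receive Ps = 101/3 − 13 = 62/3.
New quantity: Q = 242 − 7(101/3) = 19/3.
DWL = ½ × 13 × (823/15 − 19/3) = 4732/15.

Deadweight loss = 4732/15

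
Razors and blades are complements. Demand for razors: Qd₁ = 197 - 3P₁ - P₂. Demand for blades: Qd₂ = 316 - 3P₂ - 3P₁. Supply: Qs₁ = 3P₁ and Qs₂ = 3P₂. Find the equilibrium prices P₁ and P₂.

P₁ = 866/33, P₂ = 435/11

Market 1: 197 - 3P₁ - P₂ = 3P₁ → 6P₁ + P₂ = 197.
Market 2: 6P₂ + 3P₁ = 316.
Eliminating P₂: 6×(1) − 1×(2) gives 33P₁ = 866, so P₁ = 866/33.
Back-substitute into (2): P₂ = (316 − 3×866/33) / 6 = 435/11.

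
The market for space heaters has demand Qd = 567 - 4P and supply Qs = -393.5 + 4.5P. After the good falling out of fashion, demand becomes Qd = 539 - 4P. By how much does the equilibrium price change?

ΔP = -56/17

Original equilibrium: P* = 113, Q* = 115.
New equilibrium: 539 - 4P = -393.5 + 4.5P, so 932.5 = 8.5P and P' = 1865/17; Q' = 539 − 4(1865/17) = 1703/17.
Change in price: 1865/17 − 113 = -56/17.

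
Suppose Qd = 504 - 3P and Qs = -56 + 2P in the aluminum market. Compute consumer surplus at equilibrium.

Equilibrium: 504 - 3P = -56 + 2P gives P* = 112, Q* = 168.
Demand choke price (Qd = 0): P = 168.
CS = ½(168 − 112)(168) = 4704.

Consumer surplus = 4704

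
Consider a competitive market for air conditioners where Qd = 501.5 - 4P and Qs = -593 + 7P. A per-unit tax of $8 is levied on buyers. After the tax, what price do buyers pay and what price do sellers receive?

Buyers pay 2301/22, sellers receive 2125/22

Pre-tax equilibrium: P* = 99.5, Q* = 103.5.
Tax on buyers shifts demand to Qd = 501.5 − 4(P + 8) = 469.5 - 4P.
469.5 - 4P = -593 + 7P gives seller price Ps = 2125/22; buyers pay Pb = 2125/22 + 8 = 2301/22.
New quantity: Q = 501.5 − 4(2301/22) = 1829/22.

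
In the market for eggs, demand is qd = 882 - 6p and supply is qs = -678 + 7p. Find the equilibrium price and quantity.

p* = 120, q* = 162

Set qd = qs: 882 - 6p = -678 + 7p.
1560 = 13p, so p* = 120.
q* = 882 − 6(120) = 162.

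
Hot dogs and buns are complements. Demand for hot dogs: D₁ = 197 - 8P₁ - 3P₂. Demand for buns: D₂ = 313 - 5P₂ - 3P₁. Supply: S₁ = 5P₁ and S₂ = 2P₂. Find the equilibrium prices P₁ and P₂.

Market 1: 197 - 8P₁ - 3P₂ = 5P₁ → 13P₁ + 3P₂ = 197.
Market 2: 7P₂ + 3P₁ = 313.
Eliminating P₂: 7×(1) − 3×(2) gives 82P₁ = 440, so P₁ = 220/41.
Back-substitute into (2): P₂ = (313 − 3×220/41) / 7 = 1739/41.

P₁ = 220/41, P₂ = 1739/41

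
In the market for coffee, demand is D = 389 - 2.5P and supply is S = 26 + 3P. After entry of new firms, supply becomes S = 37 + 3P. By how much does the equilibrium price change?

ΔP = -2

Original equilibrium: P* = 66, Q* = 224.
New equilibrium: 389 - 2.5P = 37 + 3P, so 352 = 5.5P and P' = 64; Q' = 389 − 2.5(64) = 229.
Change in price: 64 − 66 = -2.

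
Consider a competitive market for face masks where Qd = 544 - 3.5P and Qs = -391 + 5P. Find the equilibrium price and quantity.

P* = 110, Q* = 159

Set Qd = Qs: 544 - 3.5P = -391 + 5P.
935 = 8.5P, so P* = 110.
Q* = 544 − 3.5(110) = 159.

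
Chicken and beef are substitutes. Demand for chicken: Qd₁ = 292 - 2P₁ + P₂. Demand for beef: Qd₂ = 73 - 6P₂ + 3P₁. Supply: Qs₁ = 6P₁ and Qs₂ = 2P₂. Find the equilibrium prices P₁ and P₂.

P₁ = 2409/61, P₂ = 1460/61

Market 1: 292 - 2P₁ + P₂ = 6P₁ → 8P₁ - P₂ = 292.
Market 2: 8P₂ - 3P₁ = 73.
Eliminating P₂: 8×(1) + 1×(2) gives 61P₁ = 2409, so P₁ = 2409/61.
Back-substitute into (2): P₂ = (73 + 3×2409/61) / 8 = 1460/61.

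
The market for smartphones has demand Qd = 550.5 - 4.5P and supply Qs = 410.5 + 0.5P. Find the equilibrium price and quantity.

P* = 28, Q* = 424.5

Set Qd = Qs: 550.5 - 4.5P = 410.5 + 0.5P.
140 = 5P, so P* = 28.
Q* = 550.5 − 4.5(28) = 424.5.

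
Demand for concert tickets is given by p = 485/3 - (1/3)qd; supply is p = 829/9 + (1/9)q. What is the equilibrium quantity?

q* = 156.5

Set the two price expressions equal: 485/3 - (1/3)q = 829/9 + (1/9)q.
626/9 = (4/9)q, so q* = 156.5.
p* = 485/3 − (1/3)(156.5) = 109.5.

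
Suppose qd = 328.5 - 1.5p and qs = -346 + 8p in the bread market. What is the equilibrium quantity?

q* = 222

Set qd = qs: 328.5 - 1.5p = -346 + 8p.
674.5 = 9.5p, so p* = 71.
q* = 328.5 − 1.5(71) = 222.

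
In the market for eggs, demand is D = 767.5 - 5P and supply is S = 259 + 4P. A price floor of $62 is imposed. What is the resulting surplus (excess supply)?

Surplus = 49.5

Equilibrium price would be P* = 56.5, so the floor at 62 binds.
At P = 62: D = 457.5, S = 507.
Surplus = 507 − 457.5 = 49.5.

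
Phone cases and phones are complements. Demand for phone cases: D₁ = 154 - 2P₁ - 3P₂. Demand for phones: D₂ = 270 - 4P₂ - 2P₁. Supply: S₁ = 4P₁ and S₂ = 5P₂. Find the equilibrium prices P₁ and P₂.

Market 1: 154 - 2P₁ - 3P₂ = 4P₁ → 6P₁ + 3P₂ = 154.
Market 2: 9P₂ + 2P₁ = 270.
Eliminating P₂: 9×(1) − 3×(2) gives 48P₁ = 576, so P₁ = 12.
Back-substitute into (2): P₂ = (270 − 2×12) / 9 = 82/3.

P₁ = 12, P₂ = 82/3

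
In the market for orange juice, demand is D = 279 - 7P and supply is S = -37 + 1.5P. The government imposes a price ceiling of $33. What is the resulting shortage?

Shortage = 35.5

Equilibrium price would be P* = 632/17, so the ceiling at 33 binds.
At P = 33: D = 279 − 7(33) = 48, S = -37 + 1.5(33) = 12.5.
Shortage = 48 − 12.5 = 35.5.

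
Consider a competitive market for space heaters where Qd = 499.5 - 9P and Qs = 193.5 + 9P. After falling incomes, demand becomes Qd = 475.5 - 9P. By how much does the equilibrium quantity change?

Original equilibrium: P* = 17, Q* = 346.5.
New equilibrium: 475.5 - 9P = 193.5 + 9P, so 282 = 18P and P' = 47/3; Q' = 475.5 − 9(47/3) = 334.5.
Change in quantity: 334.5 − 346.5 = -12.

ΔQ = -12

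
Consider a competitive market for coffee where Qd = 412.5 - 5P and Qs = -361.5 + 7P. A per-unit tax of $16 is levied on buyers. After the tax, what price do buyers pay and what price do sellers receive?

Buyers pay 443/6, sellers receive 347/6

Pre-tax equilibrium: P* = 64.5, Q* = 90.
Tax on buyers shifts demand to Qd = 412.5 − 5(P + 16) = 332.5 - 5P.
332.5 - 5P = -361.5 + 7P gives seller price Ps = 347/6; buyers pay Pb = 347/6 + 16 = 443/6.
New quantity: Q = 412.5 − 5(443/6) = 130/3.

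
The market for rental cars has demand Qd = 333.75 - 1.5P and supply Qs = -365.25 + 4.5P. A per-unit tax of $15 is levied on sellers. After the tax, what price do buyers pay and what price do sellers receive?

Pre-tax equilibrium: P* = 116.5, Q* = 159.
Tax on sellers shifts supply to Qs = -365.25 + 4.5(P − 15) = -432.75 + 4.5P.
333.75 - 1.5P = -432.75 + 4.5P gives buyer price Pb = 127.75; sellers receive Ps = 127.75 − 15 = 112.75.
New quantity: Q = 333.75 − 1.5(127.75) = 142.125.

Buyers pay $127.75, sellers receive $112.75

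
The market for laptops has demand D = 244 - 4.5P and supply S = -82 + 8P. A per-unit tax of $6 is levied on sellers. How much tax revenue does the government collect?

Tax revenue = 656.16

Pre-tax equilibrium: P* = 26.08, Q* = 126.64.
Tax on sellers shifts supply to S = -82 + 8(P − 6) = -130 + 8P.
244 - 4.5P = -130 + 8P gives buyer price Pb = 29.92; sellers receive Ps = 29.92 − 6 = 23.92.
New quantity: Q = 244 − 4.5(29.92) = 109.36.
Revenue = 6 × 109.36 = 656.16.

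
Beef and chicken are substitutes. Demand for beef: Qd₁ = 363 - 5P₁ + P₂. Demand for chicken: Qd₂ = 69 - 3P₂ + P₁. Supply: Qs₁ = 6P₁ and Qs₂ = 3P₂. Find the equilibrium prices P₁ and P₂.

Market 1: 363 - 5P₁ + P₂ = 6P₁ → 11P₁ - P₂ = 363.
Market 2: 6P₂ - P₁ = 69.
Eliminating P₂: 6×(1) + 1×(2) gives 65P₁ = 2247, so P₁ = 2247/65.
Back-substitute into (2): P₂ = (69 + 1×2247/65) / 6 = 1122/65.

P₁ = 2247/65, P₂ = 1122/65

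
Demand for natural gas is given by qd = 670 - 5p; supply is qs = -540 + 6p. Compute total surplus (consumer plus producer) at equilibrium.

Total surplus = 2640

Equilibrium: 670 - 5p = -540 + 6p gives p* = 110, q* = 120.
Demand choke price: p = 134; supply starts at p = 90.
CS = ½(134 − 110)(120) = 1440; PS = ½(110 − 90)(120) = 1200.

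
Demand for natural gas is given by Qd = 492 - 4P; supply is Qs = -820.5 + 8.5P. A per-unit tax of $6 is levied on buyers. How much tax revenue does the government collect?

Tax revenue = 334.08

Pre-tax equilibrium: P* = 105, Q* = 72.
Tax on buyers shifts demand to Qd = 492 − 4(P + 6) = 468 - 4P.
468 - 4P = -820.5 + 8.5P gives seller price Ps = 103.08; buyers pay Pb = 103.08 + 6 = 109.08.
New quantity: Q = 492 − 4(109.08) = 55.68.
Revenue = 6 × 55.68 = 334.08.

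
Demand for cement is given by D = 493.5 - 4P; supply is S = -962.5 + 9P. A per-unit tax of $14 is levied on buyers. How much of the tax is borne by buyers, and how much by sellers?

Pre-tax equilibrium: P* = 112, Q* = 45.5.
Tax on buyers shifts demand to D = 493.5 − 4(P + 14) = 437.5 - 4P.
437.5 - 4P = -962.5 + 9P gives seller price Ps = 1400/13; buyers pay Pb = 1400/13 + 14 = 1582/13.
New quantity: Q = 493.5 − 4(1582/13) = 175/26.
Buyer burden = 1582/13 − 112 = 126/13; seller burden = 112 − 1400/13 = 56/13.

Buyers bear 126/13, sellers bear 56/13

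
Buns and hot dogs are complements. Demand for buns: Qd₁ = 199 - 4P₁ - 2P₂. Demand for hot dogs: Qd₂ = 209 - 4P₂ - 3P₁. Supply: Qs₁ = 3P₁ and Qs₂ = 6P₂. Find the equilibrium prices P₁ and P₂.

Market 1: 199 - 4P₁ - 2P₂ = 3P₁ → 7P₁ + 2P₂ = 199.
Market 2: 10P₂ + 3P₁ = 209.
Eliminating P₂: 10×(1) − 2×(2) gives 64P₁ = 1572, so P₁ = 24.5625.
Back-substitute into (2): P₂ = (209 − 3×24.5625) / 10 = 13.53125.

P₁ = 24.5625, P₂ = 13.53125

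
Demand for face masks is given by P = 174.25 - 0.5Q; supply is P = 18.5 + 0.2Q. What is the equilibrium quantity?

Q* = 222.5

Set the two price expressions equal: 174.25 - 0.5Q = 18.5 + 0.2Q.
155.75 = 0.7Q, so Q* = 222.5.
P* = 174.25 − (0.5)(222.5) = 63.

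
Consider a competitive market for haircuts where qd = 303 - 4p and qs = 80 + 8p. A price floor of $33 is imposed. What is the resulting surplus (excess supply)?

Surplus = 173

Equilibrium price would be p* = 223/12, so the floor at 33 binds.
At p = 33: qd = 171, qs = 344.
Surplus = 344 − 171 = 173.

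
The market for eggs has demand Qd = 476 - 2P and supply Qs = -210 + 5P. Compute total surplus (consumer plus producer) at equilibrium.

Total surplus = 27440

Equilibrium: 476 - 2P = -210 + 5P gives P* = 98, Q* = 280.
Demand choke price: P = 238; supply starts at P = 42.
CS = ½(238 − 98)(280) = 19600; PS = ½(98 − 42)(280) = 7840.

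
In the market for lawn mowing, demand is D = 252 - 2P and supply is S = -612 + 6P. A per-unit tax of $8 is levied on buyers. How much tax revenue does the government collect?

Tax revenue = 192

Pre-tax equilibrium: P* = 108, Q* = 36.
Tax on buyers shifts demand to D = 252 − 2(P + 8) = 236 - 2P.
236 - 2P = -612 + 6P gives seller price Ps = 106; buyers pay Pb = 106 + 8 = 114.
New quantity: Q = 252 − 2(114) = 24.
Revenue = 8 × 24 = 192.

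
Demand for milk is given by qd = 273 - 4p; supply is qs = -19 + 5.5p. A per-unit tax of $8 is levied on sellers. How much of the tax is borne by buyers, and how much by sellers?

Buyers bear 88/19, sellers bear 64/19

Pre-tax equilibrium: p* = 584/19, q* = 2851/19.
Tax on sellers shifts supply to qs = -19 + 5.5(p − 8) = -63 + 5.5p.
273 - 4p = -63 + 5.5p gives buyer price pb = 672/19; sellers receive ps = 672/19 − 8 = 520/19.
New quantity: q = 273 − 4(672/19) = 2499/19.
Buyer burden = 672/19 − 584/19 = 88/19; seller burden = 584/19 − 520/19 = 64/19.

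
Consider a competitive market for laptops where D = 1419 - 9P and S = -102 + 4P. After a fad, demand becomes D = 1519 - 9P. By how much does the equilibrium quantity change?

Original equilibrium: P* = 117, Q* = 366.
New equilibrium: 1519 - 9P = -102 + 4P, so 1621 = 13P and P' = 1621/13; Q' = 1519 − 9(1621/13) = 5158/13.
Change in quantity: 5158/13 − 366 = 400/13.

ΔQ = 400/13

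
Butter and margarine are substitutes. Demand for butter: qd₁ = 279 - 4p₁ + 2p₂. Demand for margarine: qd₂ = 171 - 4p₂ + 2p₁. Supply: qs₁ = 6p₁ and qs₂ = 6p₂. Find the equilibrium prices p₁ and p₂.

Market 1: 279 - 4p₁ + 2p₂ = 6p₁ → 10p₁ - 2p₂ = 279.
Market 2: 10p₂ - 2p₁ = 171.
Eliminating p₂: 10×(1) + 2×(2) gives 96p₁ = 3132, so p₁ = 32.625.
Back-substitute into (2): p₂ = (171 + 2×32.625) / 10 = 23.625.

p₁ = 32.625, p₂ = 23.625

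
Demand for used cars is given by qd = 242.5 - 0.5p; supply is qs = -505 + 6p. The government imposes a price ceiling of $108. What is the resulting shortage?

Equilibrium price would be p* = 115, so the ceiling at 108 binds.
At p = 108: qd = 242.5 − 0.5(108) = 188.5, qs = -505 + 6(108) = 143.
Shortage = 188.5 − 143 = 45.5.

Shortage = 45.5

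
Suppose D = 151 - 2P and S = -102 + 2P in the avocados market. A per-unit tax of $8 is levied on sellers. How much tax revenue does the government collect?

Tax revenue = 132

Pre-tax equilibrium: P* = 63.25, Q* = 24.5.
Tax on sellers shifts supply to S = -102 + 2(P − 8) = -118 + 2P.
151 - 2P = -118 + 2P gives buyer price Pb = 67.25; sellers receive Ps = 67.25 − 8 = 59.25.
New quantity: Q = 151 − 2(67.25) = 16.5.
Revenue = 8 × 16.5 = 132.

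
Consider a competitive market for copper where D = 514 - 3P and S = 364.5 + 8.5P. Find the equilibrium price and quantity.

Set D = S: 514 - 3P = 364.5 + 8.5P.
149.5 = 11.5P, so P* = 13.
Q* = 514 − 3(13) = 475.

P* = 13, Q* = 475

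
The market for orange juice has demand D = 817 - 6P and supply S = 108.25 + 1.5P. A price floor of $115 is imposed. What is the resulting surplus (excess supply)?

Surplus = 153.75

Equilibrium price would be P* = 94.5, so the floor at 115 binds.
At P = 115: D = 127, S = 280.75.
Surplus = 280.75 − 127 = 153.75.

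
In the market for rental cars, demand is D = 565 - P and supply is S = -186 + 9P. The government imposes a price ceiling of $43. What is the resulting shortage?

Equilibrium price would be P* = 75.1, so the ceiling at 43 binds.
At P = 43: D = 565 − 1(43) = 522, S = -186 + 9(43) = 201.
Shortage = 522 − 201 = 321.

Shortage = 321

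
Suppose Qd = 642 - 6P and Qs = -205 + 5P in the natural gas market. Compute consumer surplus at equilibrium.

Equilibrium: 642 - 6P = -205 + 5P gives P* = 77, Q* = 180.
Demand choke price (Qd = 0): P = 107.
CS = ½(107 − 77)(180) = 2700.

Consumer surplus = 2700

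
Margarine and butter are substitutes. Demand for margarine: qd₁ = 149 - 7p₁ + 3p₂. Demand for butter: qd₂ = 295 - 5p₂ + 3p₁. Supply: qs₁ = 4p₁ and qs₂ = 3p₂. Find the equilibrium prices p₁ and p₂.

Market 1: 149 - 7p₁ + 3p₂ = 4p₁ → 11p₁ - 3p₂ = 149.
Market 2: 8p₂ - 3p₁ = 295.
Eliminating p₂: 8×(1) + 3×(2) gives 79p₁ = 2077, so p₁ = 2077/79.
Back-substitute into (2): p₂ = (295 + 3×2077/79) / 8 = 3692/79.

p₁ = 2077/79, p₂ = 3692/79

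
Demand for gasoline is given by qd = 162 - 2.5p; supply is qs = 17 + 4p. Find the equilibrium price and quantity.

p* = 290/13, q* = 1381/13

Set qd = qs: 162 - 2.5p = 17 + 4p.
145 = 6.5p, so p* = 290/13.
q* = 162 − 2.5(290/13) = 1381/13.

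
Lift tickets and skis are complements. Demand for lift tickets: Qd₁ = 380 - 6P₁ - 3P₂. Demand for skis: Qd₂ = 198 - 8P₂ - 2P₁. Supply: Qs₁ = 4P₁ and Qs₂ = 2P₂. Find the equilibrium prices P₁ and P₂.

Market 1: 380 - 6P₁ - 3P₂ = 4P₁ → 10P₁ + 3P₂ = 380.
Market 2: 10P₂ + 2P₁ = 198.
Eliminating P₂: 10×(1) − 3×(2) gives 94P₁ = 3206, so P₁ = 1603/47.
Back-substitute into (2): P₂ = (198 − 2×1603/47) / 10 = 610/47.

P₁ = 1603/47, P₂ = 610/47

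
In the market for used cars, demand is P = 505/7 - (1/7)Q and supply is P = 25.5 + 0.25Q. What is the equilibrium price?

P* = 607/11

Set the two price expressions equal: 505/7 - (1/7)Q = 25.5 + 0.25Q.
653/14 = (11/28)Q, so Q* = 1306/11.
P* = 505/7 − (1/7)(1306/11) = 607/11.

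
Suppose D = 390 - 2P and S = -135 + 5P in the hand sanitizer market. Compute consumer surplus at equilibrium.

Consumer surplus = 14400

Equilibrium: 390 - 2P = -135 + 5P gives P* = 75, Q* = 240.
Demand choke price (D = 0): P = 195.
CS = ½(195 − 75)(240) = 14400.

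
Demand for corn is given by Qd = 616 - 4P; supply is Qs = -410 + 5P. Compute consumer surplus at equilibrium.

Equilibrium: 616 - 4P = -410 + 5P gives P* = 114, Q* = 160.
Demand choke price (Qd = 0): P = 154.
CS = ½(154 − 114)(160) = 3200.

Consumer surplus = 3200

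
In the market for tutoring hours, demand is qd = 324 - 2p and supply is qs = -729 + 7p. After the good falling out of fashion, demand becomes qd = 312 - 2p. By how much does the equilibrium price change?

Δp = -4/3

Original equilibrium: p* = 117, q* = 90.
New equilibrium: 312 - 2p = -729 + 7p, so 1041 = 9p and p' = 347/3; q' = 312 − 2(347/3) = 242/3.
Change in price: 347/3 − 117 = -4/3.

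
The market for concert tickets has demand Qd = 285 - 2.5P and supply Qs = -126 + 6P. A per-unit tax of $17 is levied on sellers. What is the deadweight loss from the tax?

Pre-tax equilibrium: P* = 822/17, Q* = 2790/17.
Tax on sellers shifts supply to Qs = -126 + 6(P − 17) = -228 + 6P.
285 - 2.5P = -228 + 6P gives buyer price Pb = 1026/17; sellers receive Ps = 1026/17 − 17 = 737/17.
New quantity: Q = 285 − 2.5(1026/17) = 2280/17.
DWL = ½ × 17 × (2790/17 − 2280/17) = 255.

Deadweight loss = 255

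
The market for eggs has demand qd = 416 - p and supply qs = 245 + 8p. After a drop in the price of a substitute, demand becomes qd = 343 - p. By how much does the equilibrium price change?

Original equilibrium: p* = 19, q* = 397.
New equilibrium: 343 - p = 245 + 8p, so 98 = 9p and p' = 98/9; q' = 343 − 1(98/9) = 2989/9.
Change in price: 98/9 − 19 = -73/9.

Δp = -73/9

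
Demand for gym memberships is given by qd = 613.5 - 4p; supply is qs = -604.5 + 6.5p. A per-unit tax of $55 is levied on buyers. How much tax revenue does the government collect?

Pre-tax equilibrium: p* = 116, q* = 149.5.
Tax on buyers shifts demand to qd = 613.5 − 4(p + 55) = 393.5 - 4p.
393.5 - 4p = -604.5 + 6.5p gives seller price ps = 1996/21; buyers pay pb = 1996/21 + 55 = 3151/21.
New quantity: q = 613.5 − 4(3151/21) = 559/42.
Revenue = 55 × 559/42 = 30745/42.

Tax revenue = 30745/42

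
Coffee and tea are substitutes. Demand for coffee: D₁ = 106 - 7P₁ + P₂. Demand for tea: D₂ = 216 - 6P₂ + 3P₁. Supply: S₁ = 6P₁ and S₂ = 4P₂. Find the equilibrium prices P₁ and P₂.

P₁ = 1276/127, P₂ = 3126/127

Market 1: 106 - 7P₁ + P₂ = 6P₁ → 13P₁ - P₂ = 106.
Market 2: 10P₂ - 3P₁ = 216.
Eliminating P₂: 10×(1) + 1×(2) gives 127P₁ = 1276, so P₁ = 1276/127.
Back-substitute into (2): P₂ = (216 + 3×1276/127) / 10 = 3126/127.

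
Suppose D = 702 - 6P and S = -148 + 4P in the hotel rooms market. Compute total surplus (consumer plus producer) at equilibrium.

Total surplus = 7680

Equilibrium: 702 - 6P = -148 + 4P gives P* = 85, Q* = 192.
Demand choke price: P = 117; supply starts at P = 37.
CS = ½(117 − 85)(192) = 3072; PS = ½(85 − 37)(192) = 4608.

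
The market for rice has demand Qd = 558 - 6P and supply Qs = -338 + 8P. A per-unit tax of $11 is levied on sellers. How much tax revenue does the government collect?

Pre-tax equilibrium: P* = 64, Q* = 174.
Tax on sellers shifts supply to Qs = -338 + 8(P − 11) = -426 + 8P.
558 - 6P = -426 + 8P gives buyer price Pb = 492/7; sellers receive Ps = 492/7 − 11 = 415/7.
New quantity: Q = 558 − 6(492/7) = 954/7.
Revenue = 11 × 954/7 = 10494/7.

Tax revenue = 10494/7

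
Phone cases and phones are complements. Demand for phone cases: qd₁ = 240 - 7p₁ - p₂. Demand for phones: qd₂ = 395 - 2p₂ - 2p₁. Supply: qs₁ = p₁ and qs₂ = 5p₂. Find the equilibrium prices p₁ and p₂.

p₁ = 1285/54, p₂ = 1340/27

Market 1: 240 - 7p₁ - p₂ = p₁ → 8p₁ + p₂ = 240.
Market 2: 7p₂ + 2p₁ = 395.
Eliminating p₂: 7×(1) − 1×(2) gives 54p₁ = 1285, so p₁ = 1285/54.
Back-substitute into (2): p₂ = (395 − 2×1285/54) / 7 = 1340/27.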